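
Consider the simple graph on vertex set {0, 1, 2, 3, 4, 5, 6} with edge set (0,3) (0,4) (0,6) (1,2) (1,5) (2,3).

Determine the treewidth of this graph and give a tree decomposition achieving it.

Every bag has size at most 2, so the width is 2 − 1 = 1 and tw(G) ≤ 1. Any graph with an edge has treewidth ≥ 1, and G has the edge 4–0. Hence tw(G) = 1 exactly.

Treewidth 1.
One optimal decomposition is:
Bags: B1 = {0, 4}  B2 = {0, 3}  B3 = {2, 3}  B4 = {1, 2}  B5 = {0, 6}  B6 = {1, 5}
Tree: B1–B2, B2–B3, B3–B4, B2–B5, B4–B6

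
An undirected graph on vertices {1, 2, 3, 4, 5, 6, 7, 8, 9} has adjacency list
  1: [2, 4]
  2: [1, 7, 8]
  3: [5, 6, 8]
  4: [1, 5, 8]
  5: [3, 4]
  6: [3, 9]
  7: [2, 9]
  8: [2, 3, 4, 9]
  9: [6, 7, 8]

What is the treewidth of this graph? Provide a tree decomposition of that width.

Every bag has size at most 4, so the width is 4 − 1 = 3 and tw(G) ≤ 3. For the lower bound: the 4 vertex sets {1,2,7}, {9}, {8}, {3,4,5,6} are disjoint, each induces a connected subgraph, and every pair is joined by at least one edge of G. Contracting each set to a single vertex therefore yields K_{4} as a minor, and since treewidth is minor-monotone, tw(G) ≥ tw(K_{4}) = 3. Hence tw(G) = 3 exactly.

Treewidth 3.
Bags: B1 = {1, 2, 7, 9}  B2 = {1, 2, 8, 9}  B3 = {1, 4, 8, 9}  B4 = {4, 6, 8, 9}  B5 = {3, 4, 6, 8}  B6 = {3, 4, 5, 6}
Tree: B1–B2, B2–B3, B3–B4, B4–B5, B5–B6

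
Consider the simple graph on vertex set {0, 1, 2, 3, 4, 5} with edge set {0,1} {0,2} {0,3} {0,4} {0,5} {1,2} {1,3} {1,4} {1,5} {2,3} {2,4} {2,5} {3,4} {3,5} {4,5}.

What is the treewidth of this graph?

5

A width-5 tree decomposition is:
Bags: B1 = {0, 1, 2, 3, 4, 5}
Tree: (single bag)
With just one bag of size 6, the width is 6 − 1 = 5, so tw(G) ≤ 5. Conversely, {0, 1, 2, 3, 4, 5} is a clique of size 6, and the vertices of any clique must share a bag in every tree decomposition; so some bag has ≥ 6 vertices and tw(G) ≥ 5. Hence tw(G) = 5 exactly.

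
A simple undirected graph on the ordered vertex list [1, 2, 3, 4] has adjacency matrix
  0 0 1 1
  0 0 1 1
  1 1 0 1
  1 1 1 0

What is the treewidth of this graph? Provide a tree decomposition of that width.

Each bag holds 3 vertices, so the decomposition has width 2, which upper-bounds the treewidth. Conversely, {1, 3, 4} is a clique of size 3, and the vertices of any clique must share a bag in every tree decomposition; so some bag has ≥ 3 vertices and tw(G) ≥ 2. Therefore the treewidth is 2.

Treewidth 2.
One such decomposition:
Bags: B1 = {1, 3, 4}  B2 = {2, 3, 4}
Tree: B1–B2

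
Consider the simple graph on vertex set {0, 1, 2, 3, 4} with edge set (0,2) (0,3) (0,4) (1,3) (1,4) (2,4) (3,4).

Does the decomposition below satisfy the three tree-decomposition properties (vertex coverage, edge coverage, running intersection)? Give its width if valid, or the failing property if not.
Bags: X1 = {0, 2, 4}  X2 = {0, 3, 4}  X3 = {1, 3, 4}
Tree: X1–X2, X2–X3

Yes; width 2.

Every vertex of G appears in some bag (union = {0, 1, 2, 3, 4}); every edge is covered by a bag; and for each vertex v the set of bags containing v is connected in the bag tree. The decomposition is therefore valid. The largest bag has 3 vertices, so the width is 2.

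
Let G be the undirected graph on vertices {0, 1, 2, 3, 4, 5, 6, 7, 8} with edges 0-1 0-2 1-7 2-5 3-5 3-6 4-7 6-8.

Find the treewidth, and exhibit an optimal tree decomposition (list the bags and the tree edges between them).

The largest bag has 2 vertices, giving width 1; this decomposition certifies tw(G) ≤ 1. G has an edge, so its treewidth is at least 1. The upper and lower bounds meet at 1, so that is the treewidth.

Treewidth 1.
Bags: B1 = {4, 7}  B2 = {1, 7}  B3 = {0, 1}  B4 = {0, 2}  B5 = {2, 5}  B6 = {3, 5}  B7 = {3, 6}  B8 = {6, 8}
Tree: B1–B2, B2–B3, B3–B4, B4–B5, B5–B6, B6–B7, B7–B8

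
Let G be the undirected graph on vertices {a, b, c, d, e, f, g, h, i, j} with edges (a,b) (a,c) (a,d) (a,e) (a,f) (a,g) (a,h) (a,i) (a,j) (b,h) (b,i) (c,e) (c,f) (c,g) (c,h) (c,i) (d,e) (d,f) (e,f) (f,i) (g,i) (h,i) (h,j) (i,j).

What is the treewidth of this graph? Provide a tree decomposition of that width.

Every bag has size at most 4, so the width is 4 − 1 = 3 and tw(G) ≤ 3. On the other hand G contains the 4-clique {a, d, e, f}. A clique must lie in a single bag of any decomposition, so no decomposition can have width below 3. The upper and lower bounds meet at 3, so that is the treewidth.

Treewidth 3.
One optimal decomposition is:
Bags: B1 = {a, c, g, i}  B2 = {a, c, f, i}  B3 = {a, c, h, i}  B4 = {a, c, e, f}  B5 = {a, h, i, j}  B6 = {a, d, e, f}  B7 = {a, b, h, i}
Tree: B1–B2, B1–B3, B2–B4, B3–B5, B4–B6, B3–B7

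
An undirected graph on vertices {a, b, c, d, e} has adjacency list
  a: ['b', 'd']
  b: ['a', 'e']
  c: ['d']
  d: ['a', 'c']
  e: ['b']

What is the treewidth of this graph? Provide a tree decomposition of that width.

Each bag holds 2 vertices, so the decomposition has width 1, which upper-bounds the treewidth. Since G has at least one edge (e.g. c–d), it is not an edgeless graph, so tw(G) ≥ 1. The upper and lower bounds meet at 1, so that is the treewidth.

Treewidth 1.
One such decomposition:
Bags: B1 = {c, d}  B2 = {a, d}  B3 = {a, b}  B4 = {b, e}
Tree: B1–B2, B2–B3, B3–B4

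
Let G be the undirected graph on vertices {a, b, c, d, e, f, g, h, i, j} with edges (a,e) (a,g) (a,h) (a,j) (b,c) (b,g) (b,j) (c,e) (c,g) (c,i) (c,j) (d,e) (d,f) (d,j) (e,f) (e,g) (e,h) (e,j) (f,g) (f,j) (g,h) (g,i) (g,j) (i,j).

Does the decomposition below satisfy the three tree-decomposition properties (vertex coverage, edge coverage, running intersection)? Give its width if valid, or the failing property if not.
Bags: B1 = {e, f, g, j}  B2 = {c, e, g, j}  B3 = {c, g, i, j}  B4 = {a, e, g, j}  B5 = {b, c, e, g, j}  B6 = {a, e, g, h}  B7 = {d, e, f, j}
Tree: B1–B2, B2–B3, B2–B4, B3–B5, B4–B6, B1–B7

No — bags containing vertex e are not connected in the tree.

A tree decomposition must satisfy three properties: every vertex lies in some bag; for every edge, both endpoints lie together in some bag; and for every vertex, the bags containing it form a connected subtree. Here bags containing vertex e are not connected in the tree, so the decomposition is invalid.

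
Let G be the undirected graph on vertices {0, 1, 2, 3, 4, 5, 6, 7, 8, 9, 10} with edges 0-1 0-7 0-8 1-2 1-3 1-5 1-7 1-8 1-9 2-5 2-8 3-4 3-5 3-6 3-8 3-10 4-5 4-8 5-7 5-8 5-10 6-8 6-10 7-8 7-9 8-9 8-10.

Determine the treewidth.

3

A width-3 tree decomposition is:
Bags: B1 = {3, 6, 8, 10}  B2 = {3, 5, 8, 10}  B3 = {1, 3, 5, 8}  B4 = {1, 5, 7, 8}  B5 = {0, 1, 7, 8}  B6 = {3, 4, 5, 8}  B7 = {1, 2, 5, 8}  B8 = {1, 7, 8, 9}
Tree: B1–B2, B2–B3, B3–B4, B4–B5, B2–B6, B3–B7, B5–B8
Every bag has size at most 4, so the width is 4 − 1 = 3 and tw(G) ≤ 3. Conversely, {0, 1, 7, 8} is a clique of size 4, and the vertices of any clique must share a bag in every tree decomposition; so some bag has ≥ 4 vertices and tw(G) ≥ 3. Hence tw(G) = 3 exactly.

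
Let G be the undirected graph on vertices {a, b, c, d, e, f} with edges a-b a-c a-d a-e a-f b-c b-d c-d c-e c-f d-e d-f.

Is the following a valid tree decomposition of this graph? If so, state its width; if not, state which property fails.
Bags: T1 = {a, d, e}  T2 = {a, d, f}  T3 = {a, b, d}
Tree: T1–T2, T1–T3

No — vertex c appears in no bag.

A tree decomposition must satisfy three properties: every vertex lies in some bag; for every edge, both endpoints lie together in some bag; and for every vertex, the bags containing it form a connected subtree. Here vertex c appears in no bag, so the decomposition is invalid.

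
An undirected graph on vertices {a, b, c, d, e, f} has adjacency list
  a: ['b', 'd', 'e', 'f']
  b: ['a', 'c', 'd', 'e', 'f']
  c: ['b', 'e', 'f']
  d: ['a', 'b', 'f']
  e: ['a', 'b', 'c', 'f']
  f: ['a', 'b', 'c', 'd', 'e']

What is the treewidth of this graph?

A width-3 tree decomposition is:
Bags: B1 = {a, b, d, f}  B2 = {a, b, e, f}  B3 = {b, c, e, f}
Tree: B1–B2, B2–B3
Every bag has size at most 4, so the width is 4 − 1 = 3 and tw(G) ≤ 3. On the other hand G contains the 4-clique {a, b, d, f}. A clique must lie in a single bag of any decomposition, so no decomposition can have width below 3. Hence tw(G) = 3 exactly.

3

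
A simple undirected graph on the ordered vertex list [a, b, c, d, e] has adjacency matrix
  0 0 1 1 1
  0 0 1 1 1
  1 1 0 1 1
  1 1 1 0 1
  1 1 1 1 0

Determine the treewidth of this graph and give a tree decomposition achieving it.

Every bag has size at most 4, so the width is 4 − 1 = 3 and tw(G) ≤ 3. Conversely, {a, c, d, e} is a clique of size 4, and the vertices of any clique must share a bag in every tree decomposition; so some bag has ≥ 4 vertices and tw(G) ≥ 3. Combining the bounds, tw(G) = 3.

Treewidth 3.
Bags: B1 = {a, c, d, e}  B2 = {b, c, d, e}
Tree: B1–B2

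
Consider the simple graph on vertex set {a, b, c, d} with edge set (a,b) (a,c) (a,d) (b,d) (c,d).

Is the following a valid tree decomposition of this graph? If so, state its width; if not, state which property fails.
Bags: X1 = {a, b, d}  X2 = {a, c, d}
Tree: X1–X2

Every vertex of G appears in some bag (union = {a, b, c, d}); every edge is covered by a bag; and for each vertex v the set of bags containing v is connected in the bag tree. The decomposition is therefore valid. The largest bag has 3 vertices, so the width is 2.

Yes; width 2.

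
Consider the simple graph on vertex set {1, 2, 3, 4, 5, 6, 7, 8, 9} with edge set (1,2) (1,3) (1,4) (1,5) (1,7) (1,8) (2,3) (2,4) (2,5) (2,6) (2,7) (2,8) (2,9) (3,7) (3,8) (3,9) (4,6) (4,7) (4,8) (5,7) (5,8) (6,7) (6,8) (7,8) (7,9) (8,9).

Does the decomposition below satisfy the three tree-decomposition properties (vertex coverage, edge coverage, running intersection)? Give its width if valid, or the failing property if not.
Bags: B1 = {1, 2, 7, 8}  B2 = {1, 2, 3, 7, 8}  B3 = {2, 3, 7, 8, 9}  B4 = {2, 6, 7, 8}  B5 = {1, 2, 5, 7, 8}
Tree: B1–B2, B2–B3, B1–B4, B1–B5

A tree decomposition must satisfy three properties: every vertex lies in some bag; for every edge, both endpoints lie together in some bag; and for every vertex, the bags containing it form a connected subtree. Here vertex 4 appears in no bag, so the decomposition is invalid.

No — vertex 4 appears in no bag.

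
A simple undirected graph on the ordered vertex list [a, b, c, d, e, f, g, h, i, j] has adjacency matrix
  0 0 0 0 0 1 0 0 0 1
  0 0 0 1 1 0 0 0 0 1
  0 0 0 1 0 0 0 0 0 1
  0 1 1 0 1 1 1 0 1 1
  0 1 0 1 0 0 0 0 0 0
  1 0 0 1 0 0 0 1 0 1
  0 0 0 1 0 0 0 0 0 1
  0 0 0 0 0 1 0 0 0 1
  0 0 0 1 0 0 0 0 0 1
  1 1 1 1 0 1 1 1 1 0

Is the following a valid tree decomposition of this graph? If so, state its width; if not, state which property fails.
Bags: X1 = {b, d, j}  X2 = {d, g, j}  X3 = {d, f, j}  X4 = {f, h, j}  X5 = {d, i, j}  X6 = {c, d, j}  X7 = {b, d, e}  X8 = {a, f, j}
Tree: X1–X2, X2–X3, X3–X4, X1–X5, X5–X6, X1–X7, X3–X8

Yes; width 2.

Checking the three conditions: (i) the bags cover all of {a, b, c, d, e, f, g, h, i, j}; (ii) for each edge, some bag contains both endpoints; (iii) the bags containing any fixed vertex form a subtree. All hold, so the decomposition is valid with width 3 − 1 = 2.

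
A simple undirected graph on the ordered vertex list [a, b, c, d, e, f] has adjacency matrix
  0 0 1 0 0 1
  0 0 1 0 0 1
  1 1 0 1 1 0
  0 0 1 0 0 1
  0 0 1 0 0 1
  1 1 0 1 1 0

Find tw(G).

2

A width-2 tree decomposition is:
Bags: B1 = {b, c, f}  B2 = {c, d, f}  B3 = {c, e, f}  B4 = {a, c, f}
Tree: B1–B2, B2–B3, B3–B4
Each bag holds 3 vertices, so the decomposition has width 2, which upper-bounds the treewidth. The edges b–c–d–f–b form a cycle, so G is not a tree and its treewidth is at least 2. Combining the bounds, tw(G) = 2.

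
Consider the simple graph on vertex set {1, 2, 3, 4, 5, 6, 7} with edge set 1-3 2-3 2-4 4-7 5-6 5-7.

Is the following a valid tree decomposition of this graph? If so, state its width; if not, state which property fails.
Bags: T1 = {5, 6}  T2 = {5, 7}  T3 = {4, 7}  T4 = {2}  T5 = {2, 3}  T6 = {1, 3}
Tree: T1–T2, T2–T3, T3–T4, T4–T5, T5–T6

No — edge (4,2) lies in no bag.

A tree decomposition must satisfy three properties: every vertex lies in some bag; for every edge, both endpoints lie together in some bag; and for every vertex, the bags containing it form a connected subtree. Here edge (4,2) lies in no bag, so the decomposition is invalid.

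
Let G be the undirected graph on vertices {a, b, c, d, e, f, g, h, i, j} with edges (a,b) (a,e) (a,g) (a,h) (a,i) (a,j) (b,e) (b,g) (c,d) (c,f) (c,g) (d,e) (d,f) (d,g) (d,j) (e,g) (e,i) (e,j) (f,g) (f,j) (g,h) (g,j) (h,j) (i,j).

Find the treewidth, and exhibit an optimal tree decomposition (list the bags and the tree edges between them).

Treewidth 3.
Bags: B1 = {a, e, g, j}  B2 = {d, e, g, j}  B3 = {a, g, h, j}  B4 = {d, f, g, j}  B5 = {a, e, i, j}  B6 = {a, b, e, g}  B7 = {c, d, f, g}
Tree: B1–B2, B1–B3, B2–B4, B1–B5, B1–B6, B4–B7

The largest bag has 4 vertices, giving width 3; this decomposition certifies tw(G) ≤ 3. Conversely, {d, e, g, j} is a clique of size 4, and the vertices of any clique must share a bag in every tree decomposition; so some bag has ≥ 4 vertices and tw(G) ≥ 3. Hence tw(G) = 3 exactly.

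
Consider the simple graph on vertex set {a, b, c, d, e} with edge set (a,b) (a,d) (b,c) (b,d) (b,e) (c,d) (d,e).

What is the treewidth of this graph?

2

A width-2 tree decomposition is:
Bags: B1 = {b, d, e}  B2 = {b, c, d}  B3 = {a, b, d}
Tree: B1–B2, B1–B3
The largest bag has 3 vertices, giving width 2; this decomposition certifies tw(G) ≤ 2. For the lower bound, the 3 vertices {b, d, e} are pairwise adjacent, and any tree decomposition puts a clique entirely inside one bag — forcing width ≥ 2. The upper and lower bounds meet at 2, so that is the treewidth.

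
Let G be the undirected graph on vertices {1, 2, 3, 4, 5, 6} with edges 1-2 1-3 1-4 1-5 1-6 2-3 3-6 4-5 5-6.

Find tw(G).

A width-2 tree decomposition is:
Bags: B1 = {1, 3, 6}  B2 = {1, 2, 3}  B3 = {1, 5, 6}  B4 = {1, 4, 5}
Tree: B1–B2, B1–B3, B3–B4
The largest bag has 3 vertices, giving width 2; this decomposition certifies tw(G) ≤ 2. For the lower bound, the 3 vertices {1, 2, 3} are pairwise adjacent, and any tree decomposition puts a clique entirely inside one bag — forcing width ≥ 2. Combining the bounds, tw(G) = 2.

2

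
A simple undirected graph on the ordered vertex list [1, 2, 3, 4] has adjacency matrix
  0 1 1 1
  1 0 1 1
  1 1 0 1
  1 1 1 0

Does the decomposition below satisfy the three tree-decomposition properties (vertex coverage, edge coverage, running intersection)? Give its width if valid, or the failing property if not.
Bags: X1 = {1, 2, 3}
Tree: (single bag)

A tree decomposition must satisfy three properties: every vertex lies in some bag; for every edge, both endpoints lie together in some bag; and for every vertex, the bags containing it form a connected subtree. Here vertex 4 appears in no bag, so the decomposition is invalid.

No — vertex 4 appears in no bag.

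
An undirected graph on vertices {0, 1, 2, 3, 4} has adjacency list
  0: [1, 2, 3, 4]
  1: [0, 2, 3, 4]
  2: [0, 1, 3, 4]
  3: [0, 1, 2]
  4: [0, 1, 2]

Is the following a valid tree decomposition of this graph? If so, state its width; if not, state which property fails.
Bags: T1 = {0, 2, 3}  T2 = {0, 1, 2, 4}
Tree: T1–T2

No — edge (1,3) lies in no bag.

A tree decomposition must satisfy three properties: every vertex lies in some bag; for every edge, both endpoints lie together in some bag; and for every vertex, the bags containing it form a connected subtree. Here edge (1,3) lies in no bag, so the decomposition is invalid.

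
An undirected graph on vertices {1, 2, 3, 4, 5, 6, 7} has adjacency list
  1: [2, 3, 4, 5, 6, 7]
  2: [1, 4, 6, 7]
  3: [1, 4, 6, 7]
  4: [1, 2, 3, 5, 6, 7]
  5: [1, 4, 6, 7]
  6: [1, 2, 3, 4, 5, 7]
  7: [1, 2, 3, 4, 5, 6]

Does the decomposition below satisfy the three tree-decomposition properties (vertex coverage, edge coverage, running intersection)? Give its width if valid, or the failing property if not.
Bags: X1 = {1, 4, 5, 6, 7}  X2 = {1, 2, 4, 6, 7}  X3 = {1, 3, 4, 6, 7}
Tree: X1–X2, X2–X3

Every vertex of G appears in some bag (union = {1, 2, 3, 4, 5, 6, 7}); every edge is covered by a bag; and for each vertex v the set of bags containing v is connected in the bag tree. The decomposition is therefore valid. The largest bag has 5 vertices, so the width is 4.

Yes; width 4.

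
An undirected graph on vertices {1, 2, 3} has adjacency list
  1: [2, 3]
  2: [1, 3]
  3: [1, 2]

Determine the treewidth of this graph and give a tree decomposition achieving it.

A single bag containing all 3 vertices is trivially a valid decomposition of width 2. Conversely, {1, 2, 3} is a clique of size 3, and the vertices of any clique must share a bag in every tree decomposition; so some bag has ≥ 3 vertices and tw(G) ≥ 2. Hence tw(G) = 2 exactly.

Treewidth 2.
One optimal decomposition is:
Bags: B1 = {1, 2, 3}
Tree: (single bag)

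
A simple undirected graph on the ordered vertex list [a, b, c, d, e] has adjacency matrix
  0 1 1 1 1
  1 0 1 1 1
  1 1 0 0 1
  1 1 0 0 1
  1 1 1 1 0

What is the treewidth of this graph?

3

A width-3 tree decomposition is:
Bags: B1 = {a, b, d, e}  B2 = {a, b, c, e}
Tree: B1–B2
Each bag holds 4 vertices, so the decomposition has width 3, which upper-bounds the treewidth. Conversely, {a, b, d, e} is a clique of size 4, and the vertices of any clique must share a bag in every tree decomposition; so some bag has ≥ 4 vertices and tw(G) ≥ 3. Combining the bounds, tw(G) = 3.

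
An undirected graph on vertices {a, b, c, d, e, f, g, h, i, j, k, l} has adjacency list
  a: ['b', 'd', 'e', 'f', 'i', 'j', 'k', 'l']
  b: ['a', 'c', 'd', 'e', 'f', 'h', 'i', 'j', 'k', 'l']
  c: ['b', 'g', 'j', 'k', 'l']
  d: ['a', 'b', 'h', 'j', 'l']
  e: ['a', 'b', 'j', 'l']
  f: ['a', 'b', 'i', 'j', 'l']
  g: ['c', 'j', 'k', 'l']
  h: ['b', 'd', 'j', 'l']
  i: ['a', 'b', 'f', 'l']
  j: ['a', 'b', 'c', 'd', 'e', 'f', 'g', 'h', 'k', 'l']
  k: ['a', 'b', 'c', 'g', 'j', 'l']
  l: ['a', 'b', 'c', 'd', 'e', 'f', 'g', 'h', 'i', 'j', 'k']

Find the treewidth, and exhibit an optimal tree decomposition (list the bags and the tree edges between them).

The largest bag has 5 vertices, giving width 4; this decomposition certifies tw(G) ≤ 4. Conversely, {c, g, j, k, l} is a clique of size 5, and the vertices of any clique must share a bag in every tree decomposition; so some bag has ≥ 5 vertices and tw(G) ≥ 4. Therefore the treewidth is 4.

Treewidth 4.
One optimal decomposition is:
Bags: B1 = {a, b, f, j, l}  B2 = {a, b, j, k, l}  B3 = {b, c, j, k, l}  B4 = {a, b, d, j, l}  B5 = {a, b, e, j, l}  B6 = {a, b, f, i, l}  B7 = {b, d, h, j, l}  B8 = {c, g, j, k, l}
Tree: B1–B2, B2–B3, B2–B4, B4–B5, B1–B6, B4–B7, B3–B8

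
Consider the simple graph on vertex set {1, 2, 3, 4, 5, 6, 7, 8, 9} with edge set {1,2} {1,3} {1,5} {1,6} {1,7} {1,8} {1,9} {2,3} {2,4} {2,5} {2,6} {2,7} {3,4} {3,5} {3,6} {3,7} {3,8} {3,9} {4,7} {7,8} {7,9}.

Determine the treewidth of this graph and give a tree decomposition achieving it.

Treewidth 3.
Bags: B1 = {1, 2, 3, 5}  B2 = {1, 2, 3, 7}  B3 = {1, 3, 7, 9}  B4 = {1, 2, 3, 6}  B5 = {2, 3, 4, 7}  B6 = {1, 3, 7, 8}
Tree: B1–B2, B2–B3, B1–B4, B2–B5, B3–B6

The largest bag has 4 vertices, giving width 3; this decomposition certifies tw(G) ≤ 3. On the other hand G contains the 4-clique {1, 3, 7, 8}. A clique must lie in a single bag of any decomposition, so no decomposition can have width below 3. The upper and lower bounds meet at 3, so that is the treewidth.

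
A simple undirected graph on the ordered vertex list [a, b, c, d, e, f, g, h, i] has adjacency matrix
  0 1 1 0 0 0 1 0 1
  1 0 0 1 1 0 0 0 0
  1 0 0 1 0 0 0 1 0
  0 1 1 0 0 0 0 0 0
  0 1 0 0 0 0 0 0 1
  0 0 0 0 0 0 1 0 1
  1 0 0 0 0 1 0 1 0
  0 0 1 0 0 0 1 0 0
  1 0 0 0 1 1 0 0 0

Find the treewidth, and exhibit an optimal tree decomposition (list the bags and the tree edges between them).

Treewidth 3.
One such decomposition:
Bags: B1 = {b, c, d, h}  B2 = {a, b, c, h}  B3 = {a, b, g, h}  B4 = {a, b, e, g}  B5 = {a, e, g, i}  B6 = {e, f, g, i}
Tree: B1–B2, B2–B3, B3–B4, B4–B5, B5–B6

Every bag has size at most 4, so the width is 4 − 1 = 3 and tw(G) ≤ 3. For the lower bound: the 4 vertex sets {c,d,h}, {b}, {a}, {e,f,g,i} are disjoint, each induces a connected subgraph, and every pair is joined by at least one edge of G. Contracting each set to a single vertex therefore yields K_{4} as a minor, and since treewidth is minor-monotone, tw(G) ≥ tw(K_{4}) = 3. Therefore the treewidth is 3.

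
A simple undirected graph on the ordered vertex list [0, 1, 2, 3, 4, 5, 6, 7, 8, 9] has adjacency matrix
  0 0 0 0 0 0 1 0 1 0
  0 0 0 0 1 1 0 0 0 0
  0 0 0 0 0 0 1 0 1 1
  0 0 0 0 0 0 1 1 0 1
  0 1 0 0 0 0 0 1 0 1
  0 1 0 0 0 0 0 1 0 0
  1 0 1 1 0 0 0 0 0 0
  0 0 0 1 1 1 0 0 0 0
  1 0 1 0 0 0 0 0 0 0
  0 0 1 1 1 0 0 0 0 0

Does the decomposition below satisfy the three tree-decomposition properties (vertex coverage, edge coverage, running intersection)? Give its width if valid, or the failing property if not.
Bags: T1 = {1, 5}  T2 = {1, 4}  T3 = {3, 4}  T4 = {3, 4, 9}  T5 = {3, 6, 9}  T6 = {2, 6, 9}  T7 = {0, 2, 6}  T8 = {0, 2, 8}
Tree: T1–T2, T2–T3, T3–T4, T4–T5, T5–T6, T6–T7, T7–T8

A tree decomposition must satisfy three properties: every vertex lies in some bag; for every edge, both endpoints lie together in some bag; and for every vertex, the bags containing it form a connected subtree. Here vertex 7 appears in no bag, so the decomposition is invalid.

No — vertex 7 appears in no bag.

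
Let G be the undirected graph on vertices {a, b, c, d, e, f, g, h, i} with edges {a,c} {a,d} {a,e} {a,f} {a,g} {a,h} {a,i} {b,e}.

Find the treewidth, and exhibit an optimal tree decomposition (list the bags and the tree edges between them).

Treewidth 1.
One such decomposition:
Bags: B1 = {a, c}  B2 = {a, f}  B3 = {a, e}  B4 = {a, g}  B5 = {a, i}  B6 = {a, h}  B7 = {a, d}  B8 = {b, e}
Tree: B1–B2, B1–B3, B3–B4, B4–B5, B1–B6, B5–B7, B3–B8

Every bag has size at most 2, so the width is 2 − 1 = 1 and tw(G) ≤ 1. G has an edge, so its treewidth is at least 1. Combining the bounds, tw(G) = 1.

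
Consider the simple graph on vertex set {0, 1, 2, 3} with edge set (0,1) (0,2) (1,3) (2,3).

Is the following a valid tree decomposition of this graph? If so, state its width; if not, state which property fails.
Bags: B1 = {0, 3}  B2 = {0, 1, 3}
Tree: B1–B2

A tree decomposition must satisfy three properties: every vertex lies in some bag; for every edge, both endpoints lie together in some bag; and for every vertex, the bags containing it form a connected subtree. Here vertex 2 appears in no bag, so the decomposition is invalid.

No — vertex 2 appears in no bag.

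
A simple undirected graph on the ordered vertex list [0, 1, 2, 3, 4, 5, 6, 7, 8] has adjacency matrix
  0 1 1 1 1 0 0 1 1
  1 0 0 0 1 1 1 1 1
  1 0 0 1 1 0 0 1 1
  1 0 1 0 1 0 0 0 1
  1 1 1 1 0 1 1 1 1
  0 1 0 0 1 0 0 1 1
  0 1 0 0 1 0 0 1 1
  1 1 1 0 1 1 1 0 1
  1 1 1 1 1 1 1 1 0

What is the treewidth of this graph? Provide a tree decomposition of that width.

Treewidth 4.
One such decomposition:
Bags: B1 = {1, 4, 5, 7, 8}  B2 = {0, 1, 4, 7, 8}  B3 = {0, 2, 4, 7, 8}  B4 = {1, 4, 6, 7, 8}  B5 = {0, 2, 3, 4, 8}
Tree: B1–B2, B2–B3, B1–B4, B3–B5

The largest bag has 5 vertices, giving width 4; this decomposition certifies tw(G) ≤ 4. On the other hand G contains the 5-clique {0, 2, 3, 4, 8}. A clique must lie in a single bag of any decomposition, so no decomposition can have width below 4. The upper and lower bounds meet at 4, so that is the treewidth.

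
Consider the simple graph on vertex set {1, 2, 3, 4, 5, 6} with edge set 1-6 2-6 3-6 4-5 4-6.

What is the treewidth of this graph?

A width-1 tree decomposition is:
Bags: B1 = {4, 6}  B2 = {4, 5}  B3 = {1, 6}  B4 = {3, 6}  B5 = {2, 6}
Tree: B1–B2, B1–B3, B3–B4, B4–B5
The largest bag has 2 vertices, giving width 1; this decomposition certifies tw(G) ≤ 1. G has an edge, so its treewidth is at least 1. Therefore the treewidth is 1.

1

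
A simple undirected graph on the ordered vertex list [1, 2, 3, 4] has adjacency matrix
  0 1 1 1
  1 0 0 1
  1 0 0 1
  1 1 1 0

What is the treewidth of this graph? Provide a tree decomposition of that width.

Treewidth 2.
One such decomposition:
Bags: B1 = {1, 3, 4}  B2 = {1, 2, 4}
Tree: B1–B2

The largest bag has 3 vertices, giving width 2; this decomposition certifies tw(G) ≤ 2. Conversely, {1, 2, 4} is a clique of size 3, and the vertices of any clique must share a bag in every tree decomposition; so some bag has ≥ 3 vertices and tw(G) ≥ 2. Therefore the treewidth is 2.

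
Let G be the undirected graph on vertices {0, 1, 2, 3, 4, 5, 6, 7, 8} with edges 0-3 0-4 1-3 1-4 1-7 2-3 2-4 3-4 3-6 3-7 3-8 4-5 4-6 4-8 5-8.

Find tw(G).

2

A width-2 tree decomposition is:
Bags: B1 = {2, 3, 4}  B2 = {3, 4, 8}  B3 = {1, 3, 4}  B4 = {0, 3, 4}  B5 = {3, 4, 6}  B6 = {4, 5, 8}  B7 = {1, 3, 7}
Tree: B1–B2, B1–B3, B3–B4, B3–B5, B2–B6, B3–B7
Each bag holds 3 vertices, so the decomposition has width 2, which upper-bounds the treewidth. Conversely, {0, 3, 4} is a clique of size 3, and the vertices of any clique must share a bag in every tree decomposition; so some bag has ≥ 3 vertices and tw(G) ≥ 2. The upper and lower bounds meet at 2, so that is the treewidth.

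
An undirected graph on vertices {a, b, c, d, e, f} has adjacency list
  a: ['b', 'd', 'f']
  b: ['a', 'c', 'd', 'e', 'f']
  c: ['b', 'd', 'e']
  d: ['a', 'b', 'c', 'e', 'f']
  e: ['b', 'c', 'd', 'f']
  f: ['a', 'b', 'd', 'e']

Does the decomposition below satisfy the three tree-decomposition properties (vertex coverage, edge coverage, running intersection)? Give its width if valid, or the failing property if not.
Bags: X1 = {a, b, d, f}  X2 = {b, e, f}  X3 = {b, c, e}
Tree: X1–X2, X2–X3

A tree decomposition must satisfy three properties: every vertex lies in some bag; for every edge, both endpoints lie together in some bag; and for every vertex, the bags containing it form a connected subtree. Here edge (d,e) lies in no bag, so the decomposition is invalid.

No — edge (d,e) lies in no bag.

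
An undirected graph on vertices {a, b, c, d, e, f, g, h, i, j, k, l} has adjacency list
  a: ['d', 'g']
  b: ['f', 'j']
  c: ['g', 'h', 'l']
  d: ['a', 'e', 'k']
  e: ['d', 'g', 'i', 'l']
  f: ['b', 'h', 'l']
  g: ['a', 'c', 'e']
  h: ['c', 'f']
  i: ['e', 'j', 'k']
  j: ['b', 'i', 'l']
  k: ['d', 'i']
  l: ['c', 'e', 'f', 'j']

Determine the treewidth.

A width-3 tree decomposition is:
Bags: B1 = {b, f, h, j}  B2 = {f, h, j, l}  B3 = {c, h, j, l}  B4 = {c, i, j, l}  B5 = {c, e, i, l}  B6 = {c, e, g, i}  B7 = {e, g, i, k}  B8 = {d, e, g, k}  B9 = {a, d, g, k}
Tree: B1–B2, B2–B3, B3–B4, B4–B5, B5–B6, B6–B7, B7–B8, B8–B9
Each bag holds 4 vertices, so the decomposition has width 3, which upper-bounds the treewidth. For the lower bound: the 4 vertex sets {b,f,h}, {j}, {l}, {c,e,g,i} are disjoint, each induces a connected subgraph, and every pair is joined by at least one edge of G. Contracting each set to a single vertex therefore yields K_{4} as a minor, and since treewidth is minor-monotone, tw(G) ≥ tw(K_{4}) = 3. The upper and lower bounds meet at 3, so that is the treewidth.

3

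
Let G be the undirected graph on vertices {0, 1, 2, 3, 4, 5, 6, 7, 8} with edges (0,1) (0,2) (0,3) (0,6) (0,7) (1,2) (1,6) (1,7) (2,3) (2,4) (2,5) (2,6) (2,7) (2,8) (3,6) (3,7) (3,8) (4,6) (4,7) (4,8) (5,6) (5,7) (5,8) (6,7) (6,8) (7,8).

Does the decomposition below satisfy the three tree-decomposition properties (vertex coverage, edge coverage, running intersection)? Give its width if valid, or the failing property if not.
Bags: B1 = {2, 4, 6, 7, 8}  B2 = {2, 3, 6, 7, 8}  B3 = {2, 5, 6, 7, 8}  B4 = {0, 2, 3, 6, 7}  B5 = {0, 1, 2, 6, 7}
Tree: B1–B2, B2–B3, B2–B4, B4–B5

Yes; width 4.

Checking the three conditions: (i) the bags cover all of {0, 1, 2, 3, 4, 5, 6, 7, 8}; (ii) for each edge, some bag contains both endpoints; (iii) the bags containing any fixed vertex form a subtree. All hold, so the decomposition is valid with width 5 − 1 = 4.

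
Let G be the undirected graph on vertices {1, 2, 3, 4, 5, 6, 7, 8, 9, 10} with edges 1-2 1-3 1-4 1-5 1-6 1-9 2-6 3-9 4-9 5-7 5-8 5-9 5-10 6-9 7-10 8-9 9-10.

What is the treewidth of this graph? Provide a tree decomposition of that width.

Treewidth 2.
Bags: B1 = {5, 8, 9}  B2 = {5, 9, 10}  B3 = {1, 5, 9}  B4 = {5, 7, 10}  B5 = {1, 6, 9}  B6 = {1, 4, 9}  B7 = {1, 3, 9}  B8 = {1, 2, 6}
Tree: B1–B2, B2–B3, B2–B4, B3–B5, B5–B6, B5–B7, B5–B8

Each bag holds 3 vertices, so the decomposition has width 2, which upper-bounds the treewidth. For the lower bound, the 3 vertices {5, 8, 9} are pairwise adjacent, and any tree decomposition puts a clique entirely inside one bag — forcing width ≥ 2. Combining the bounds, tw(G) = 2.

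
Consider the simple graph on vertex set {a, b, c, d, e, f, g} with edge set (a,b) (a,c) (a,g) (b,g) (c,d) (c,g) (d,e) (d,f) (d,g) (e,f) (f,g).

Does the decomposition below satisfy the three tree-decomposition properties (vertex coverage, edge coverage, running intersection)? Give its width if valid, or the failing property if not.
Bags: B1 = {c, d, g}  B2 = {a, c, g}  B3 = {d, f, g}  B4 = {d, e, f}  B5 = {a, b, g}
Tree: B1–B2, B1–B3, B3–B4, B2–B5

Every vertex of G appears in some bag (union = {a, b, c, d, e, f, g}); every edge is covered by a bag; and for each vertex v the set of bags containing v is connected in the bag tree. The decomposition is therefore valid. The largest bag has 3 vertices, so the width is 2.

Yes; width 2.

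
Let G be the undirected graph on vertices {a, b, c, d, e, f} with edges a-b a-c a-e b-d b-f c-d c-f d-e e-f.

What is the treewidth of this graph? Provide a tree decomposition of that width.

The largest bag has 4 vertices, giving width 3; this decomposition certifies tw(G) ≤ 3. For the lower bound: the 4 vertex sets {b,d}, {a,c}, {e}, {f} are disjoint, each induces a connected subgraph, and every pair is joined by at least one edge of G. Contracting each set to a single vertex therefore yields K_{4} as a minor, and since treewidth is minor-monotone, tw(G) ≥ tw(K_{4}) = 3. Hence tw(G) = 3 exactly.

Treewidth 3.
One optimal decomposition is:
Bags: B1 = {b, c, d, e}  B2 = {a, b, c, e}  B3 = {b, c, e, f}
Tree: B1–B2, B2–B3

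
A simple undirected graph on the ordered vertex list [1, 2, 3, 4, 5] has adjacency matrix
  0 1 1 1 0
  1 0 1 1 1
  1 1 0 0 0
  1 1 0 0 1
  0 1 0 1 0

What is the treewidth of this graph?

A width-2 tree decomposition is:
Bags: B1 = {1, 2, 4}  B2 = {1, 2, 3}  B3 = {2, 4, 5}
Tree: B1–B2, B1–B3
Every bag has size at most 3, so the width is 3 − 1 = 2 and tw(G) ≤ 2. For the lower bound, the 3 vertices {1, 2, 3} are pairwise adjacent, and any tree decomposition puts a clique entirely inside one bag — forcing width ≥ 2. Hence tw(G) = 2 exactly.

2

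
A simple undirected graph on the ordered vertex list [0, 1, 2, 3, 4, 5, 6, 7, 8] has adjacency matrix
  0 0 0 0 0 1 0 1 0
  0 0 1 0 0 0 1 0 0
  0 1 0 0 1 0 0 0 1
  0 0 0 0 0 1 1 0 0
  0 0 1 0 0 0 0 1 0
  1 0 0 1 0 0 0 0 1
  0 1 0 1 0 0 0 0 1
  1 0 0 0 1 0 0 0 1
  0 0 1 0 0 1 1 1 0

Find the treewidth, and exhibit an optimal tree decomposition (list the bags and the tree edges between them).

Each bag holds 4 vertices, so the decomposition has width 3, which upper-bounds the treewidth. For the lower bound: the 4 vertex sets {1,3,6}, {2}, {8}, {0,4,5,7} are disjoint, each induces a connected subgraph, and every pair is joined by at least one edge of G. Contracting each set to a single vertex therefore yields K_{4} as a minor, and since treewidth is minor-monotone, tw(G) ≥ tw(K_{4}) = 3. Combining the bounds, tw(G) = 3.

Treewidth 3.
One optimal decomposition is:
Bags: B1 = {1, 2, 3, 6}  B2 = {2, 3, 6, 8}  B3 = {2, 3, 5, 8}  B4 = {2, 4, 5, 8}  B5 = {4, 5, 7, 8}  B6 = {0, 4, 5, 7}
Tree: B1–B2, B2–B3, B3–B4, B4–B5, B5–B6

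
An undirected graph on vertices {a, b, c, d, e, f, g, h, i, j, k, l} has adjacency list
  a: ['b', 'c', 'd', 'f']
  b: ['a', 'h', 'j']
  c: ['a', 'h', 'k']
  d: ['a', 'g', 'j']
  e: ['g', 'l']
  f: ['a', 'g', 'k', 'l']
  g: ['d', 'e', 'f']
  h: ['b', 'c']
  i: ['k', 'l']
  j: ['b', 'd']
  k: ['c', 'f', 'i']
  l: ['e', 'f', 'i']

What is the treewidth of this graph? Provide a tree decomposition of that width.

Every bag has size at most 4, so the width is 4 − 1 = 3 and tw(G) ≤ 3. For the lower bound: the 4 vertex sets {e,i,l}, {g}, {f}, {a,c,d,k} are disjoint, each induces a connected subgraph, and every pair is joined by at least one edge of G. Contracting each set to a single vertex therefore yields K_{4} as a minor, and since treewidth is minor-monotone, tw(G) ≥ tw(K_{4}) = 3. Hence tw(G) = 3 exactly.

Treewidth 3.
One such decomposition:
Bags: B1 = {e, g, i, l}  B2 = {f, g, i, l}  B3 = {f, g, i, k}  B4 = {d, f, g, k}  B5 = {a, d, f, k}  B6 = {a, c, d, k}  B7 = {a, c, d, j}  B8 = {a, b, c, j}  B9 = {b, c, h, j}
Tree: B1–B2, B2–B3, B3–B4, B4–B5, B5–B6, B6–B7, B7–B8, B8–B9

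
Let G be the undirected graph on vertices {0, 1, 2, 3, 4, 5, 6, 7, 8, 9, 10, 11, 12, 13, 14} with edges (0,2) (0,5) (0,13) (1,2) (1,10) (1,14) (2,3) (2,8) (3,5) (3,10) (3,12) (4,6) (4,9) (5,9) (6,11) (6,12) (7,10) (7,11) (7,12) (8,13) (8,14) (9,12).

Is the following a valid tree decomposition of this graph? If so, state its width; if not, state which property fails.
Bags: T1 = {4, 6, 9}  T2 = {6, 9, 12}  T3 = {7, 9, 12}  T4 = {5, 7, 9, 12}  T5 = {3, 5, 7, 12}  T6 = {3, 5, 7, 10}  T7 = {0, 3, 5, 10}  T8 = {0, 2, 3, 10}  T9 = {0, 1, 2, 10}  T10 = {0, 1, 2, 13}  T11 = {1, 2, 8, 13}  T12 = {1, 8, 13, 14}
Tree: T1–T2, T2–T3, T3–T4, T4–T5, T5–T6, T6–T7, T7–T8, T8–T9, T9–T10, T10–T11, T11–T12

No — vertex 11 appears in no bag.

A tree decomposition must satisfy three properties: every vertex lies in some bag; for every edge, both endpoints lie together in some bag; and for every vertex, the bags containing it form a connected subtree. Here vertex 11 appears in no bag, so the decomposition is invalid.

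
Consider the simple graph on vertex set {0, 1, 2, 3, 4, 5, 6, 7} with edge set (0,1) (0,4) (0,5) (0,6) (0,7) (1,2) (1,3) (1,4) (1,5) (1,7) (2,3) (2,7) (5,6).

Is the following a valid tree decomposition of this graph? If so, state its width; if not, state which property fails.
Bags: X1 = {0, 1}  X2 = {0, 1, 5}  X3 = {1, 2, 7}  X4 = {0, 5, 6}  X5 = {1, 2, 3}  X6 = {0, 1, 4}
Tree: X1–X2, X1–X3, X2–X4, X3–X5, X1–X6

A tree decomposition must satisfy three properties: every vertex lies in some bag; for every edge, both endpoints lie together in some bag; and for every vertex, the bags containing it form a connected subtree. Here edge (7,0) lies in no bag, so the decomposition is invalid.

No — edge (7,0) lies in no bag.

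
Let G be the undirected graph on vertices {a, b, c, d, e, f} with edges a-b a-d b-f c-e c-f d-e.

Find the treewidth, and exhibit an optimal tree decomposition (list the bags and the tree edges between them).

Treewidth 2.
Bags: B1 = {a, b, f}  B2 = {a, d, f}  B3 = {d, e, f}  B4 = {c, e, f}
Tree: B1–B2, B2–B3, B3–B4

Every bag has size at most 3, so the width is 3 − 1 = 2 and tw(G) ≤ 2. For the lower bound, G contains the cycle f–b–a–d–e–c–f, so G is not a forest; only forests have treewidth ≤ 1, hence tw(G) ≥ 2. Combining the bounds, tw(G) = 2.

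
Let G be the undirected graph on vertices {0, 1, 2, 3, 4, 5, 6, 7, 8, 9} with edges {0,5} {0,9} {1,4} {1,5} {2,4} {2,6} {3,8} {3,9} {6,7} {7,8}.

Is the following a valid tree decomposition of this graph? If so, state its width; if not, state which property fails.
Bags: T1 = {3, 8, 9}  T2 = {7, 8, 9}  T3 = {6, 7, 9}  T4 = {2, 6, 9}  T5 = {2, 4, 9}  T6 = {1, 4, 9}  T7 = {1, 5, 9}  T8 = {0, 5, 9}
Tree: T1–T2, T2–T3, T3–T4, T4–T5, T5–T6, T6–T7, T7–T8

Vertex coverage: the bags together contain {0, 1, 2, 3, 4, 5, 6, 7, 8, 9}, the full vertex set. Edge coverage: each edge of G has both endpoints in at least one bag. Running intersection: for every vertex, the bags containing it form a connected subtree. All three properties hold, so this is a valid tree decomposition of width max|bag| − 1 = 2, and hence tw(G) ≤ 2.

Yes; width 2.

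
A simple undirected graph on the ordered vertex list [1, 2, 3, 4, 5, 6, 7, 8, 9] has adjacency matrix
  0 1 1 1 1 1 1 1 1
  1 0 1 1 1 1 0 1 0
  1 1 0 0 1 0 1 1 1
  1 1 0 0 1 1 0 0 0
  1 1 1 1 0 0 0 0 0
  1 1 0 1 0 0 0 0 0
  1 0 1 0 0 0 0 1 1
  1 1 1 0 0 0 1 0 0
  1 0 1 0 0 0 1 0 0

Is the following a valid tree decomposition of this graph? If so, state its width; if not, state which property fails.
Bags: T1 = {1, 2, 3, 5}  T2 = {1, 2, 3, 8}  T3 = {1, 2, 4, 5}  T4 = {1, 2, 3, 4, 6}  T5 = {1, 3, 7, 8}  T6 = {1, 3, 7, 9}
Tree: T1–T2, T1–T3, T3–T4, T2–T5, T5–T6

No — bags containing vertex 3 are not connected in the tree.

A tree decomposition must satisfy three properties: every vertex lies in some bag; for every edge, both endpoints lie together in some bag; and for every vertex, the bags containing it form a connected subtree. Here bags containing vertex 3 are not connected in the tree, so the decomposition is invalid.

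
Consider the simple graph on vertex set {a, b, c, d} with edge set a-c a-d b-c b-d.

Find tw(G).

2

A width-2 tree decomposition is:
Bags: B1 = {a, c, d}  B2 = {b, c, d}
Tree: B1–B2
Every bag has size at most 3, so the width is 3 − 1 = 2 and tw(G) ≤ 2. For the lower bound, G contains the cycle d–a–c–b–d, so G is not a forest; only forests have treewidth ≤ 1, hence tw(G) ≥ 2. Hence tw(G) = 2 exactly.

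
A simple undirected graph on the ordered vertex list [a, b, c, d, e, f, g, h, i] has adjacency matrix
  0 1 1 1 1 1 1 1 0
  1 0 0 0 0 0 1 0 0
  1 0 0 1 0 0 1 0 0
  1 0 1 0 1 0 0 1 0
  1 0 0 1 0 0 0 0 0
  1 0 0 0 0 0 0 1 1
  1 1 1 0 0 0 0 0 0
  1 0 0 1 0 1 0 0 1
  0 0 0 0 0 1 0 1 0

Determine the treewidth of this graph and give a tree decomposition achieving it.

Treewidth 2.
One such decomposition:
Bags: B1 = {a, c, d}  B2 = {a, c, g}  B3 = {a, d, h}  B4 = {a, f, h}  B5 = {a, b, g}  B6 = {a, d, e}  B7 = {f, h, i}
Tree: B1–B2, B1–B3, B3–B4, B2–B5, B3–B6, B4–B7

Each bag holds 3 vertices, so the decomposition has width 2, which upper-bounds the treewidth. Conversely, {a, d, e} is a clique of size 3, and the vertices of any clique must share a bag in every tree decomposition; so some bag has ≥ 3 vertices and tw(G) ≥ 2. Combining the bounds, tw(G) = 2.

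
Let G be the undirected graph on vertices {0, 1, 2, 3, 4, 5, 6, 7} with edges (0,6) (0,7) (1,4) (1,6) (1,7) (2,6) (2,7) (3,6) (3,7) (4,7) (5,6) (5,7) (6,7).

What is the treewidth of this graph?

2

A width-2 tree decomposition is:
Bags: B1 = {5, 6, 7}  B2 = {1, 6, 7}  B3 = {1, 4, 7}  B4 = {2, 6, 7}  B5 = {0, 6, 7}  B6 = {3, 6, 7}
Tree: B1–B2, B2–B3, B2–B4, B4–B5, B2–B6
Every bag has size at most 3, so the width is 3 − 1 = 2 and tw(G) ≤ 2. On the other hand G contains the 3-clique {1, 4, 7}. A clique must lie in a single bag of any decomposition, so no decomposition can have width below 2. Hence tw(G) = 2 exactly.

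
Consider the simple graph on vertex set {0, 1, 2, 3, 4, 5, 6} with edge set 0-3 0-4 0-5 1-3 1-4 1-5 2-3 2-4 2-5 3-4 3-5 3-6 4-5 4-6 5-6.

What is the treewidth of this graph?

A width-3 tree decomposition is:
Bags: B1 = {1, 3, 4, 5}  B2 = {0, 3, 4, 5}  B3 = {3, 4, 5, 6}  B4 = {2, 3, 4, 5}
Tree: B1–B2, B2–B3, B3–B4
Every bag has size at most 4, so the width is 4 − 1 = 3 and tw(G) ≤ 3. For the lower bound, the 4 vertices {0, 3, 4, 5} are pairwise adjacent, and any tree decomposition puts a clique entirely inside one bag — forcing width ≥ 3. The upper and lower bounds meet at 3, so that is the treewidth.

3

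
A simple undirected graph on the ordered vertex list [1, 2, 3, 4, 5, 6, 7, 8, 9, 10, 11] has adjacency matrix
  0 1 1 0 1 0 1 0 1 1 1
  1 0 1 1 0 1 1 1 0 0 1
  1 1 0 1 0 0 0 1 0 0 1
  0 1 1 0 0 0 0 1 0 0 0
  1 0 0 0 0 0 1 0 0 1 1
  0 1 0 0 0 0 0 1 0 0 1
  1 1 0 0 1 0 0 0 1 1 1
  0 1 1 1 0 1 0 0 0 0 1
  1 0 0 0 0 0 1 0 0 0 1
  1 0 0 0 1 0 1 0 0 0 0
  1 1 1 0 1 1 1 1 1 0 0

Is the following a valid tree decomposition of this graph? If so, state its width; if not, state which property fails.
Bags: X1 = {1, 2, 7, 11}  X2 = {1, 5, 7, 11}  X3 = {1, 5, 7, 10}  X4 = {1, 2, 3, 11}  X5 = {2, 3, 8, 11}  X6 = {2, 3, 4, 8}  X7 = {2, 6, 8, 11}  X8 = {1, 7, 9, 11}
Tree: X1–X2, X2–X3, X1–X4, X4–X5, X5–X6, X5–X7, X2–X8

Yes; width 3.

Every vertex of G appears in some bag (union = {1, 2, 3, 4, 5, 6, 7, 8, 9, 10, 11}); every edge is covered by a bag; and for each vertex v the set of bags containing v is connected in the bag tree. The decomposition is therefore valid. The largest bag has 4 vertices, so the width is 3.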